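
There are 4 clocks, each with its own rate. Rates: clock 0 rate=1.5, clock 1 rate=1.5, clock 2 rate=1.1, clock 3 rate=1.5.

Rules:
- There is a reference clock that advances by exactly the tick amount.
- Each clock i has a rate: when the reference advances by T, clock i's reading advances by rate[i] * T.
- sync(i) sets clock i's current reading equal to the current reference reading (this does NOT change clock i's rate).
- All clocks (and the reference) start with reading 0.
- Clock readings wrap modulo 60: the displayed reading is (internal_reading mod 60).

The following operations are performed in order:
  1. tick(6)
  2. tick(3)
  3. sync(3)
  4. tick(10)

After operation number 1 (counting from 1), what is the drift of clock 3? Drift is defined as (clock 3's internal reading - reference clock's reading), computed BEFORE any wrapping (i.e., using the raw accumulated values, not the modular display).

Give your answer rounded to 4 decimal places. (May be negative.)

After op 1 tick(6): ref=6.0000 raw=[9.0000 9.0000 6.6000 9.0000]
Drift of clock 3 after op 1: 9.0000 - 6.0000 = 3.0000

Answer: 3.0000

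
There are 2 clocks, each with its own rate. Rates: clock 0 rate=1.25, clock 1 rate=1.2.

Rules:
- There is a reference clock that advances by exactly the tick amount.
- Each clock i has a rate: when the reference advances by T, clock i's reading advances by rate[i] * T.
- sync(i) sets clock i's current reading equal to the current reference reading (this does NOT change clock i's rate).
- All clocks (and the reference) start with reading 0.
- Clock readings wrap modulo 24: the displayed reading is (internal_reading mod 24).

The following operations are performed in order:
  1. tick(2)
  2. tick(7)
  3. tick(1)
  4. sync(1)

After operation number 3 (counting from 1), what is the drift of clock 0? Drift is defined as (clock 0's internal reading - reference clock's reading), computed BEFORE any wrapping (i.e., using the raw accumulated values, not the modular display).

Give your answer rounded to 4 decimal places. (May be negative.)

After op 1 tick(2): ref=2.0000 raw=[2.5000 2.4000]
After op 2 tick(7): ref=9.0000 raw=[11.2500 10.8000]
After op 3 tick(1): ref=10.0000 raw=[12.5000 12.0000]
Drift of clock 0 after op 3: 12.5000 - 10.0000 = 2.5000

Answer: 2.5000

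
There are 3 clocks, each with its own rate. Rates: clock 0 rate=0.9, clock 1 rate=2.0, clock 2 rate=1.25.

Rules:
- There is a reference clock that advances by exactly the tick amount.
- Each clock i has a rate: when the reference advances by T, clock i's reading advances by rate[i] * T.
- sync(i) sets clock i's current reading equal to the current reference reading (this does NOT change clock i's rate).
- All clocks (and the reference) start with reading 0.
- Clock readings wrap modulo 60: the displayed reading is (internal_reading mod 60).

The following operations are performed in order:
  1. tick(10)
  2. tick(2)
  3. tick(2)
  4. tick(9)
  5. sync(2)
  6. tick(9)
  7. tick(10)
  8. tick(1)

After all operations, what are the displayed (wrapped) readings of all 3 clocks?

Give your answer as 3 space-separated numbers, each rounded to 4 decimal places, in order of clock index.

Answer: 38.7000 26.0000 48.0000

Derivation:
After op 1 tick(10): ref=10.0000 raw=[9.0000 20.0000 12.5000]
After op 2 tick(2): ref=12.0000 raw=[10.8000 24.0000 15.0000]
After op 3 tick(2): ref=14.0000 raw=[12.6000 28.0000 17.5000]
After op 4 tick(9): ref=23.0000 raw=[20.7000 46.0000 28.7500]
After op 5 sync(2): ref=23.0000 raw=[20.7000 46.0000 23.0000]
After op 6 tick(9): ref=32.0000 raw=[28.8000 64.0000 34.2500]
After op 7 tick(10): ref=42.0000 raw=[37.8000 84.0000 46.7500]
After op 8 tick(1): ref=43.0000 raw=[38.7000 86.0000 48.0000]
Wrap final raw readings (mod 60): 38.7000 mod 60 = 38.7000; 86.0000 mod 60 = 26.0000; 48.0000 mod 60 = 48.0000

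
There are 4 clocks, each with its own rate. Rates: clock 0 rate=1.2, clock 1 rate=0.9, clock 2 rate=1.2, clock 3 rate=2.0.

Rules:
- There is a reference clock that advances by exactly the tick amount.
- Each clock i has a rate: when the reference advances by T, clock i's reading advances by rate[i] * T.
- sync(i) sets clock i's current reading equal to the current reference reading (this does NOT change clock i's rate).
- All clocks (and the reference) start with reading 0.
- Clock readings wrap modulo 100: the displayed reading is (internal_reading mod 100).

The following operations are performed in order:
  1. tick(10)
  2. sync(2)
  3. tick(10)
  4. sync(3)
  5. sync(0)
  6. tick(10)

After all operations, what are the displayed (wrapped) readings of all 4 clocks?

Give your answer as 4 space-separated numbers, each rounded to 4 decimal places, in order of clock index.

After op 1 tick(10): ref=10.0000 raw=[12.0000 9.0000 12.0000 20.0000]
After op 2 sync(2): ref=10.0000 raw=[12.0000 9.0000 10.0000 20.0000]
After op 3 tick(10): ref=20.0000 raw=[24.0000 18.0000 22.0000 40.0000]
After op 4 sync(3): ref=20.0000 raw=[24.0000 18.0000 22.0000 20.0000]
After op 5 sync(0): ref=20.0000 raw=[20.0000 18.0000 22.0000 20.0000]
After op 6 tick(10): ref=30.0000 raw=[32.0000 27.0000 34.0000 40.0000]
Wrap final raw readings (mod 100): 32.0000 mod 100 = 32.0000; 27.0000 mod 100 = 27.0000; 34.0000 mod 100 = 34.0000; 40.0000 mod 100 = 40.0000

Answer: 32.0000 27.0000 34.0000 40.0000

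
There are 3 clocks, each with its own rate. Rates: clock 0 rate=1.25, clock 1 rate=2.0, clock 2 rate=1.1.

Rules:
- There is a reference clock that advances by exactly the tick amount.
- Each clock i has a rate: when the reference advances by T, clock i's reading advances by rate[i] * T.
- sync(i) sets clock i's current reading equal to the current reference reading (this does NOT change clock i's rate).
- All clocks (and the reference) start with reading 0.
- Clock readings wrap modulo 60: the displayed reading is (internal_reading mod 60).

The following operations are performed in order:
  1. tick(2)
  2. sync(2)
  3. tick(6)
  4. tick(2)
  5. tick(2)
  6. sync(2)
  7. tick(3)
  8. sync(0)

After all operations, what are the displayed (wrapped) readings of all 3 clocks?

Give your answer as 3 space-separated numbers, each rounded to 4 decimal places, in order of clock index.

Answer: 15.0000 30.0000 15.3000

Derivation:
After op 1 tick(2): ref=2.0000 raw=[2.5000 4.0000 2.2000]
After op 2 sync(2): ref=2.0000 raw=[2.5000 4.0000 2.0000]
After op 3 tick(6): ref=8.0000 raw=[10.0000 16.0000 8.6000]
After op 4 tick(2): ref=10.0000 raw=[12.5000 20.0000 10.8000]
After op 5 tick(2): ref=12.0000 raw=[15.0000 24.0000 13.0000]
After op 6 sync(2): ref=12.0000 raw=[15.0000 24.0000 12.0000]
After op 7 tick(3): ref=15.0000 raw=[18.7500 30.0000 15.3000]
After op 8 sync(0): ref=15.0000 raw=[15.0000 30.0000 15.3000]
Wrap final raw readings (mod 60): 15.0000 mod 60 = 15.0000; 30.0000 mod 60 = 30.0000; 15.3000 mod 60 = 15.3000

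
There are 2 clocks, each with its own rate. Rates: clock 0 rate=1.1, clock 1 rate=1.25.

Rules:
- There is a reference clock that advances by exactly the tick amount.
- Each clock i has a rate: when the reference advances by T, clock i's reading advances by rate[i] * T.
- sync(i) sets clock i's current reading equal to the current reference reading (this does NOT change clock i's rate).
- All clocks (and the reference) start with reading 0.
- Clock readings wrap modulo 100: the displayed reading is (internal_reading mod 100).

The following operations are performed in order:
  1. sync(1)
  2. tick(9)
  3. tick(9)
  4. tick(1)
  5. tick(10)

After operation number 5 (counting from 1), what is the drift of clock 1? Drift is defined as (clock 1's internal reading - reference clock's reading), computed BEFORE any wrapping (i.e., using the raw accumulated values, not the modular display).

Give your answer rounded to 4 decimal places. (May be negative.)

After op 1 sync(1): ref=0.0000 raw=[0.0000 0.0000]
After op 2 tick(9): ref=9.0000 raw=[9.9000 11.2500]
After op 3 tick(9): ref=18.0000 raw=[19.8000 22.5000]
After op 4 tick(1): ref=19.0000 raw=[20.9000 23.7500]
After op 5 tick(10): ref=29.0000 raw=[31.9000 36.2500]
Drift of clock 1 after op 5: 36.2500 - 29.0000 = 7.2500

Answer: 7.2500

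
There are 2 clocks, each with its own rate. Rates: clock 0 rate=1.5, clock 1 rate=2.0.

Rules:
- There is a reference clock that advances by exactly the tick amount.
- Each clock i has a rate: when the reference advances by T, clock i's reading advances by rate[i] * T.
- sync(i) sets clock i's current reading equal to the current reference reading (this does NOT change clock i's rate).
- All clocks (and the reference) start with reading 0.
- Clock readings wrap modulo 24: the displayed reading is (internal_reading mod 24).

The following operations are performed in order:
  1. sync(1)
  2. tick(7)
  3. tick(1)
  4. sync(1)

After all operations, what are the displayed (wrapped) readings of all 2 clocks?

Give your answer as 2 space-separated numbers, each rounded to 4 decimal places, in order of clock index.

Answer: 12.0000 8.0000

Derivation:
After op 1 sync(1): ref=0.0000 raw=[0.0000 0.0000]
After op 2 tick(7): ref=7.0000 raw=[10.5000 14.0000]
After op 3 tick(1): ref=8.0000 raw=[12.0000 16.0000]
After op 4 sync(1): ref=8.0000 raw=[12.0000 8.0000]
Wrap final raw readings (mod 24): 12.0000 mod 24 = 12.0000; 8.0000 mod 24 = 8.0000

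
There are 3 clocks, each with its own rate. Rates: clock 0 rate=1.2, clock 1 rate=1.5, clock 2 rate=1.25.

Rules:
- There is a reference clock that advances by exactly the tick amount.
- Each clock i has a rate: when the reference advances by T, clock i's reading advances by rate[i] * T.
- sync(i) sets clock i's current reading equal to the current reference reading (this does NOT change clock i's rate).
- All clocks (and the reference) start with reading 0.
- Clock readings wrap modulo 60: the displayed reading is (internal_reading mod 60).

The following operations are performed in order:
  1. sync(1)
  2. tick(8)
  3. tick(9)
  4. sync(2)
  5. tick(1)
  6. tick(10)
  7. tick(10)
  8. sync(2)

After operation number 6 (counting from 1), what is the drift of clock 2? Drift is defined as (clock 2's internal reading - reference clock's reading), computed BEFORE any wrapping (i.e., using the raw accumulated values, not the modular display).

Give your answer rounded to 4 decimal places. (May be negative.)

Answer: 2.7500

Derivation:
After op 1 sync(1): ref=0.0000 raw=[0.0000 0.0000 0.0000]
After op 2 tick(8): ref=8.0000 raw=[9.6000 12.0000 10.0000]
After op 3 tick(9): ref=17.0000 raw=[20.4000 25.5000 21.2500]
After op 4 sync(2): ref=17.0000 raw=[20.4000 25.5000 17.0000]
After op 5 tick(1): ref=18.0000 raw=[21.6000 27.0000 18.2500]
After op 6 tick(10): ref=28.0000 raw=[33.6000 42.0000 30.7500]
Drift of clock 2 after op 6: 30.7500 - 28.0000 = 2.7500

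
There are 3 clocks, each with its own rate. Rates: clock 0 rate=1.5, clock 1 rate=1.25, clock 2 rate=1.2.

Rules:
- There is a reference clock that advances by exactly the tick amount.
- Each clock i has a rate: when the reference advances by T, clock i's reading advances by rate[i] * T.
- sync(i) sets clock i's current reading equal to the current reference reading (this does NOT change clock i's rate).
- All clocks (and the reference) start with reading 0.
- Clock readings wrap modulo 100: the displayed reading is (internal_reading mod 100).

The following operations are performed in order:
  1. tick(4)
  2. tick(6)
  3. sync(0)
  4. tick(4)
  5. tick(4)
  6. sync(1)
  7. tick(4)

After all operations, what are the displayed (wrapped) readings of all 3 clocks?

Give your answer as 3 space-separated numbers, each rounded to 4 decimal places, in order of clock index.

After op 1 tick(4): ref=4.0000 raw=[6.0000 5.0000 4.8000]
After op 2 tick(6): ref=10.0000 raw=[15.0000 12.5000 12.0000]
After op 3 sync(0): ref=10.0000 raw=[10.0000 12.5000 12.0000]
After op 4 tick(4): ref=14.0000 raw=[16.0000 17.5000 16.8000]
After op 5 tick(4): ref=18.0000 raw=[22.0000 22.5000 21.6000]
After op 6 sync(1): ref=18.0000 raw=[22.0000 18.0000 21.6000]
After op 7 tick(4): ref=22.0000 raw=[28.0000 23.0000 26.4000]
Wrap final raw readings (mod 100): 28.0000 mod 100 = 28.0000; 23.0000 mod 100 = 23.0000; 26.4000 mod 100 = 26.4000

Answer: 28.0000 23.0000 26.4000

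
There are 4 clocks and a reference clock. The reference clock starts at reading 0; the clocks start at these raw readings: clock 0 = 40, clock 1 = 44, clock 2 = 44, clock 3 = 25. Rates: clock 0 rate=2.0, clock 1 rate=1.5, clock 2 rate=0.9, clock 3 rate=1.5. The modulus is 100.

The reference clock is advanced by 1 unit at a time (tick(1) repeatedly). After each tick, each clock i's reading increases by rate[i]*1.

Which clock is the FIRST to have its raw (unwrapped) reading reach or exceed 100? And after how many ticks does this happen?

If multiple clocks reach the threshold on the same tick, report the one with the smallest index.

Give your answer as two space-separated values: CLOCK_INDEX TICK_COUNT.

Answer: 0 30

Derivation:
clock 0: start=40, rate=2.0, needs 100-40 = 60; ticks = ceil(60/2.0) = ceil(30.0000) = 30; reading at tick 30 = 40 + 2.0*30 = 100.0000
clock 1: start=44, rate=1.5, needs 100-44 = 56; ticks = ceil(56/1.5) = ceil(37.3333) = 38; reading at tick 38 = 44 + 1.5*38 = 101.0000
clock 2: start=44, rate=0.9, needs 100-44 = 56; ticks = ceil(56/0.9) = ceil(62.2222) = 63; reading at tick 63 = 44 + 0.9*63 = 100.7000
clock 3: start=25, rate=1.5, needs 100-25 = 75; ticks = ceil(75/1.5) = ceil(50.0000) = 50; reading at tick 50 = 25 + 1.5*50 = 100.0000
Minimum tick count = 30; winners = [0]; smallest index = 0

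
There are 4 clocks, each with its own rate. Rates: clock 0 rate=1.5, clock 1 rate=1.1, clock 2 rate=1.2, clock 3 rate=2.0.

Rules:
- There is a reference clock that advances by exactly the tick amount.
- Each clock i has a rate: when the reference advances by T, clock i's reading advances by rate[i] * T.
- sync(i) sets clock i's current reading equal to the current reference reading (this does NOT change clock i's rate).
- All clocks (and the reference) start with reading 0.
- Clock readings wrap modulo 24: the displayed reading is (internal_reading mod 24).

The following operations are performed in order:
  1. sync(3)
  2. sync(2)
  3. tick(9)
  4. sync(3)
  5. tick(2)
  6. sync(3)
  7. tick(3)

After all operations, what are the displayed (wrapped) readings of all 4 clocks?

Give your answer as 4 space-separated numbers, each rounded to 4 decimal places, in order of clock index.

After op 1 sync(3): ref=0.0000 raw=[0.0000 0.0000 0.0000 0.0000]
After op 2 sync(2): ref=0.0000 raw=[0.0000 0.0000 0.0000 0.0000]
After op 3 tick(9): ref=9.0000 raw=[13.5000 9.9000 10.8000 18.0000]
After op 4 sync(3): ref=9.0000 raw=[13.5000 9.9000 10.8000 9.0000]
After op 5 tick(2): ref=11.0000 raw=[16.5000 12.1000 13.2000 13.0000]
After op 6 sync(3): ref=11.0000 raw=[16.5000 12.1000 13.2000 11.0000]
After op 7 tick(3): ref=14.0000 raw=[21.0000 15.4000 16.8000 17.0000]
Wrap final raw readings (mod 24): 21.0000 mod 24 = 21.0000; 15.4000 mod 24 = 15.4000; 16.8000 mod 24 = 16.8000; 17.0000 mod 24 = 17.0000

Answer: 21.0000 15.4000 16.8000 17.0000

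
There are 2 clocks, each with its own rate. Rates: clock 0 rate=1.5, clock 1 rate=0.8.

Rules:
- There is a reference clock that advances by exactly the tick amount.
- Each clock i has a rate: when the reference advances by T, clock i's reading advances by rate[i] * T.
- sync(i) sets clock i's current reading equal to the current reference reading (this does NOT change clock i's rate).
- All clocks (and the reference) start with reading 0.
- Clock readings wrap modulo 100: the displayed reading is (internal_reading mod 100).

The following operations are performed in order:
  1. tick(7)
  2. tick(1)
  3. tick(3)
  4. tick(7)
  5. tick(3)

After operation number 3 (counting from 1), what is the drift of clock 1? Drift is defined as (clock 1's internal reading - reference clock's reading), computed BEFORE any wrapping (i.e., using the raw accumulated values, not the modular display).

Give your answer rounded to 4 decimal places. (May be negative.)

Answer: -2.2000

Derivation:
After op 1 tick(7): ref=7.0000 raw=[10.5000 5.6000]
After op 2 tick(1): ref=8.0000 raw=[12.0000 6.4000]
After op 3 tick(3): ref=11.0000 raw=[16.5000 8.8000]
Drift of clock 1 after op 3: 8.8000 - 11.0000 = -2.2000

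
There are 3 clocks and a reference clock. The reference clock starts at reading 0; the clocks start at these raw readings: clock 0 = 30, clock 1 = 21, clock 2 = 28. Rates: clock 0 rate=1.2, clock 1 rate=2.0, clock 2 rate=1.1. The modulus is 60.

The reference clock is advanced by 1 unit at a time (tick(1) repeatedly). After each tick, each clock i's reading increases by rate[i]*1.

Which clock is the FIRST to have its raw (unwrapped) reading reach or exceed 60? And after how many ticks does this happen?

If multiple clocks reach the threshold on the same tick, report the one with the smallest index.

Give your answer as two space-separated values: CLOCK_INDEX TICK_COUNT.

Answer: 1 20

Derivation:
clock 0: start=30, rate=1.2, needs 60-30 = 30; ticks = ceil(30/1.2) = ceil(25.0000) = 25; reading at tick 25 = 30 + 1.2*25 = 60.0000
clock 1: start=21, rate=2.0, needs 60-21 = 39; ticks = ceil(39/2.0) = ceil(19.5000) = 20; reading at tick 20 = 21 + 2.0*20 = 61.0000
clock 2: start=28, rate=1.1, needs 60-28 = 32; ticks = ceil(32/1.1) = ceil(29.0909) = 30; reading at tick 30 = 28 + 1.1*30 = 61.0000
Minimum tick count = 20; winners = [1]; smallest index = 1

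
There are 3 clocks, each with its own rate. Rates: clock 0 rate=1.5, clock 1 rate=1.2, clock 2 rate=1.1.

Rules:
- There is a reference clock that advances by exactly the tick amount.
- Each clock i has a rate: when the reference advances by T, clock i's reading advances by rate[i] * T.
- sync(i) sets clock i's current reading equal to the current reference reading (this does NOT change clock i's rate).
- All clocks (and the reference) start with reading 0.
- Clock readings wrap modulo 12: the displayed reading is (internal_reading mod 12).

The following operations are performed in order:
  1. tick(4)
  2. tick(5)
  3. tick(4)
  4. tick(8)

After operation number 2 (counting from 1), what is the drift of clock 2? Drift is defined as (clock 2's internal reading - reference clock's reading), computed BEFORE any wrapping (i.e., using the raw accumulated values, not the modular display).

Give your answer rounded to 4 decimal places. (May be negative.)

After op 1 tick(4): ref=4.0000 raw=[6.0000 4.8000 4.4000]
After op 2 tick(5): ref=9.0000 raw=[13.5000 10.8000 9.9000]
Drift of clock 2 after op 2: 9.9000 - 9.0000 = 0.9000

Answer: 0.9000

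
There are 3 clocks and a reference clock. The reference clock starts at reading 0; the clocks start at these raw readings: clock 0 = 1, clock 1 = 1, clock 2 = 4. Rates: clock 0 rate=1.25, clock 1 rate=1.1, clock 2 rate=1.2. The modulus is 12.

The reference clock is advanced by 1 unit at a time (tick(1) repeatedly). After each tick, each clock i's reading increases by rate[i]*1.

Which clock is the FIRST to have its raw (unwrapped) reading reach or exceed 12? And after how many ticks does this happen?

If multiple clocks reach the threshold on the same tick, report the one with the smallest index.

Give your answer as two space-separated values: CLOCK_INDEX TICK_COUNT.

clock 0: start=1, rate=1.25, needs 12-1 = 11; ticks = ceil(11/1.25) = ceil(8.8000) = 9; reading at tick 9 = 1 + 1.25*9 = 12.2500
clock 1: start=1, rate=1.1, needs 12-1 = 11; ticks = ceil(11/1.1) = ceil(10.0000) = 10; reading at tick 10 = 1 + 1.1*10 = 12.0000
clock 2: start=4, rate=1.2, needs 12-4 = 8; ticks = ceil(8/1.2) = ceil(6.6667) = 7; reading at tick 7 = 4 + 1.2*7 = 12.4000
Minimum tick count = 7; winners = [2]; smallest index = 2

Answer: 2 7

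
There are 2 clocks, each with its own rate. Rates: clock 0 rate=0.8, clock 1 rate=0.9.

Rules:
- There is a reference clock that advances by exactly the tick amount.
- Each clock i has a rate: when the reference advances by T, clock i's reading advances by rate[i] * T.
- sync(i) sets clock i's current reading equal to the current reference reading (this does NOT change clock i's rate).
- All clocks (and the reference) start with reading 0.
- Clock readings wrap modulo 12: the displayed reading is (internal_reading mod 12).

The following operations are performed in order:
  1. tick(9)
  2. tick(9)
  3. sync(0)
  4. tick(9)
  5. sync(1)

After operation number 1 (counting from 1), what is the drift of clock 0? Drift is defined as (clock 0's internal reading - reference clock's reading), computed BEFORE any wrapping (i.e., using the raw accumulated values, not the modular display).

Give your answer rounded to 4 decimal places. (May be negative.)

Answer: -1.8000

Derivation:
After op 1 tick(9): ref=9.0000 raw=[7.2000 8.1000]
Drift of clock 0 after op 1: 7.2000 - 9.0000 = -1.8000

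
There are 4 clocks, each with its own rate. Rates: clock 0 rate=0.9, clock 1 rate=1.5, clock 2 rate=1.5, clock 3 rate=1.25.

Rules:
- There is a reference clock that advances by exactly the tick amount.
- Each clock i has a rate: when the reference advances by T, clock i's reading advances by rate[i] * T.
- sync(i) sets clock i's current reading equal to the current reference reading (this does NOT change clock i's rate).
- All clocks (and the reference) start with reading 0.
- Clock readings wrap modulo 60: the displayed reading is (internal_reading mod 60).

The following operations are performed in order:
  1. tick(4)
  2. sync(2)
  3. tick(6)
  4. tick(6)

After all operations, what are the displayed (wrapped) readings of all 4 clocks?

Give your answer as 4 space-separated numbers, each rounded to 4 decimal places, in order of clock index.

After op 1 tick(4): ref=4.0000 raw=[3.6000 6.0000 6.0000 5.0000]
After op 2 sync(2): ref=4.0000 raw=[3.6000 6.0000 4.0000 5.0000]
After op 3 tick(6): ref=10.0000 raw=[9.0000 15.0000 13.0000 12.5000]
After op 4 tick(6): ref=16.0000 raw=[14.4000 24.0000 22.0000 20.0000]
Wrap final raw readings (mod 60): 14.4000 mod 60 = 14.4000; 24.0000 mod 60 = 24.0000; 22.0000 mod 60 = 22.0000; 20.0000 mod 60 = 20.0000

Answer: 14.4000 24.0000 22.0000 20.0000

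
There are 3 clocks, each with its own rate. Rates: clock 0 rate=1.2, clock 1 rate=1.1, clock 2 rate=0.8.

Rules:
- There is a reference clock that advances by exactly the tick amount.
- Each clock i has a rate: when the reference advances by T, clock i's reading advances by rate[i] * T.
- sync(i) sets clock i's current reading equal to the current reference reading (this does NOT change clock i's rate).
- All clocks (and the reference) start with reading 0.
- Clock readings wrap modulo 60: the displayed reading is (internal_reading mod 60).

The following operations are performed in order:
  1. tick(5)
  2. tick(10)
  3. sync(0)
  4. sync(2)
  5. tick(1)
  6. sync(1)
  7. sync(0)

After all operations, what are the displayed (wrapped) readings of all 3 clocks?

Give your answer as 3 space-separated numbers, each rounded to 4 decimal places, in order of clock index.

Answer: 16.0000 16.0000 15.8000

Derivation:
After op 1 tick(5): ref=5.0000 raw=[6.0000 5.5000 4.0000]
After op 2 tick(10): ref=15.0000 raw=[18.0000 16.5000 12.0000]
After op 3 sync(0): ref=15.0000 raw=[15.0000 16.5000 12.0000]
After op 4 sync(2): ref=15.0000 raw=[15.0000 16.5000 15.0000]
After op 5 tick(1): ref=16.0000 raw=[16.2000 17.6000 15.8000]
After op 6 sync(1): ref=16.0000 raw=[16.2000 16.0000 15.8000]
After op 7 sync(0): ref=16.0000 raw=[16.0000 16.0000 15.8000]
Wrap final raw readings (mod 60): 16.0000 mod 60 = 16.0000; 16.0000 mod 60 = 16.0000; 15.8000 mod 60 = 15.8000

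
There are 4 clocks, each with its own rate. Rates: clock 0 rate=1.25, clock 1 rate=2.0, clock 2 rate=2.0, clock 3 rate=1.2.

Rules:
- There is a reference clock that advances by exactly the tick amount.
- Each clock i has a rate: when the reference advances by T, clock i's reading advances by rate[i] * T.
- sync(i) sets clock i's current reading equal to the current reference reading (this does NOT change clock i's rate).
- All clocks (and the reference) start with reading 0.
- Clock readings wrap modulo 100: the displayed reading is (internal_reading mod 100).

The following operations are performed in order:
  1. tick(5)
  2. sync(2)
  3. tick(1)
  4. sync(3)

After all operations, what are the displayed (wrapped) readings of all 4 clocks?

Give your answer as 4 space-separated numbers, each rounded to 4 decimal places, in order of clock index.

After op 1 tick(5): ref=5.0000 raw=[6.2500 10.0000 10.0000 6.0000]
After op 2 sync(2): ref=5.0000 raw=[6.2500 10.0000 5.0000 6.0000]
After op 3 tick(1): ref=6.0000 raw=[7.5000 12.0000 7.0000 7.2000]
After op 4 sync(3): ref=6.0000 raw=[7.5000 12.0000 7.0000 6.0000]
Wrap final raw readings (mod 100): 7.5000 mod 100 = 7.5000; 12.0000 mod 100 = 12.0000; 7.0000 mod 100 = 7.0000; 6.0000 mod 100 = 6.0000

Answer: 7.5000 12.0000 7.0000 6.0000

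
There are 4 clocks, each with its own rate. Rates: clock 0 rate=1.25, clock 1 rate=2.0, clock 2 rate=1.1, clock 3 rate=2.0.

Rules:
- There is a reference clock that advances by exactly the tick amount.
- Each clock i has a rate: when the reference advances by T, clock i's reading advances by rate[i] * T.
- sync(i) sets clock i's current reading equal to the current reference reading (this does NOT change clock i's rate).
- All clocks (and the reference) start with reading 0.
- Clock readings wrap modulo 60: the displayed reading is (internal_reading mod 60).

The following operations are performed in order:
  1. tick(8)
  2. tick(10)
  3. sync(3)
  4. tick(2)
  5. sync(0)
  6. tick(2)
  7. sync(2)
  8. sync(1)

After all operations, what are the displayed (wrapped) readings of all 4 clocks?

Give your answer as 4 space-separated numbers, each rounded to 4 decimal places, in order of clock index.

Answer: 22.5000 22.0000 22.0000 26.0000

Derivation:
After op 1 tick(8): ref=8.0000 raw=[10.0000 16.0000 8.8000 16.0000]
After op 2 tick(10): ref=18.0000 raw=[22.5000 36.0000 19.8000 36.0000]
After op 3 sync(3): ref=18.0000 raw=[22.5000 36.0000 19.8000 18.0000]
After op 4 tick(2): ref=20.0000 raw=[25.0000 40.0000 22.0000 22.0000]
After op 5 sync(0): ref=20.0000 raw=[20.0000 40.0000 22.0000 22.0000]
After op 6 tick(2): ref=22.0000 raw=[22.5000 44.0000 24.2000 26.0000]
After op 7 sync(2): ref=22.0000 raw=[22.5000 44.0000 22.0000 26.0000]
After op 8 sync(1): ref=22.0000 raw=[22.5000 22.0000 22.0000 26.0000]
Wrap final raw readings (mod 60): 22.5000 mod 60 = 22.5000; 22.0000 mod 60 = 22.0000; 22.0000 mod 60 = 22.0000; 26.0000 mod 60 = 26.0000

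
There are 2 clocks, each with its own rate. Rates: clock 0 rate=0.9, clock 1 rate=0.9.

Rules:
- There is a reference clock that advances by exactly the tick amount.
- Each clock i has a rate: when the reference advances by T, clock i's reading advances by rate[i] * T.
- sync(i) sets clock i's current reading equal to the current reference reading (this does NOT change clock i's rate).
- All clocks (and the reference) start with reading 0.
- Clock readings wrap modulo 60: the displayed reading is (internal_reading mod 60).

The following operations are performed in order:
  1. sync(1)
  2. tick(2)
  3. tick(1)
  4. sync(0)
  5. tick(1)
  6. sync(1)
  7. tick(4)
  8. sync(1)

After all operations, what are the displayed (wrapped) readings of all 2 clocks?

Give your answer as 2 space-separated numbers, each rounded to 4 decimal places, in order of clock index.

After op 1 sync(1): ref=0.0000 raw=[0.0000 0.0000]
After op 2 tick(2): ref=2.0000 raw=[1.8000 1.8000]
After op 3 tick(1): ref=3.0000 raw=[2.7000 2.7000]
After op 4 sync(0): ref=3.0000 raw=[3.0000 2.7000]
After op 5 tick(1): ref=4.0000 raw=[3.9000 3.6000]
After op 6 sync(1): ref=4.0000 raw=[3.9000 4.0000]
After op 7 tick(4): ref=8.0000 raw=[7.5000 7.6000]
After op 8 sync(1): ref=8.0000 raw=[7.5000 8.0000]
Wrap final raw readings (mod 60): 7.5000 mod 60 = 7.5000; 8.0000 mod 60 = 8.0000

Answer: 7.5000 8.0000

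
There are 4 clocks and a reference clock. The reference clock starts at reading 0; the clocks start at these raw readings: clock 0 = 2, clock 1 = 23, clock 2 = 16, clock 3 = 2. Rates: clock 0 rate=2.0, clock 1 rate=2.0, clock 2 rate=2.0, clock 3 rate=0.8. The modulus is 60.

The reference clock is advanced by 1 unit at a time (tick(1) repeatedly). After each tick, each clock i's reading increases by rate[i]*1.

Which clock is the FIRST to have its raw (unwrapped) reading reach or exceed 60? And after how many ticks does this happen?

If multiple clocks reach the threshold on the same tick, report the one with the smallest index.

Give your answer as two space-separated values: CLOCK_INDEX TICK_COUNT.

Answer: 1 19

Derivation:
clock 0: start=2, rate=2.0, needs 60-2 = 58; ticks = ceil(58/2.0) = ceil(29.0000) = 29; reading at tick 29 = 2 + 2.0*29 = 60.0000
clock 1: start=23, rate=2.0, needs 60-23 = 37; ticks = ceil(37/2.0) = ceil(18.5000) = 19; reading at tick 19 = 23 + 2.0*19 = 61.0000
clock 2: start=16, rate=2.0, needs 60-16 = 44; ticks = ceil(44/2.0) = ceil(22.0000) = 22; reading at tick 22 = 16 + 2.0*22 = 60.0000
clock 3: start=2, rate=0.8, needs 60-2 = 58; ticks = ceil(58/0.8) = ceil(72.5000) = 73; reading at tick 73 = 2 + 0.8*73 = 60.4000
Minimum tick count = 19; winners = [1]; smallest index = 1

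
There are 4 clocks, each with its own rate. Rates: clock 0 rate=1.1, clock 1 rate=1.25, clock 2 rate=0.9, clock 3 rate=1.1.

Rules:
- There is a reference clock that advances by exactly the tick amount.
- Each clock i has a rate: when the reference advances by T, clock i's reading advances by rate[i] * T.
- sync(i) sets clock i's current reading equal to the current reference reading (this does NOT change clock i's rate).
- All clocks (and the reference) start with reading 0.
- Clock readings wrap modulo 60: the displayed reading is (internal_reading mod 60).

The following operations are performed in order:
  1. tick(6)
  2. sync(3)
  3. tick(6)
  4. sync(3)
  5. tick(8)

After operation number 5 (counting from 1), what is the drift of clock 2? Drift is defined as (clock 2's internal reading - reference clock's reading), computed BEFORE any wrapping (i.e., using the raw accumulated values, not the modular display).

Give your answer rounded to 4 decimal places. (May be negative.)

Answer: -2.0000

Derivation:
After op 1 tick(6): ref=6.0000 raw=[6.6000 7.5000 5.4000 6.6000]
After op 2 sync(3): ref=6.0000 raw=[6.6000 7.5000 5.4000 6.0000]
After op 3 tick(6): ref=12.0000 raw=[13.2000 15.0000 10.8000 12.6000]
After op 4 sync(3): ref=12.0000 raw=[13.2000 15.0000 10.8000 12.0000]
After op 5 tick(8): ref=20.0000 raw=[22.0000 25.0000 18.0000 20.8000]
Drift of clock 2 after op 5: 18.0000 - 20.0000 = -2.0000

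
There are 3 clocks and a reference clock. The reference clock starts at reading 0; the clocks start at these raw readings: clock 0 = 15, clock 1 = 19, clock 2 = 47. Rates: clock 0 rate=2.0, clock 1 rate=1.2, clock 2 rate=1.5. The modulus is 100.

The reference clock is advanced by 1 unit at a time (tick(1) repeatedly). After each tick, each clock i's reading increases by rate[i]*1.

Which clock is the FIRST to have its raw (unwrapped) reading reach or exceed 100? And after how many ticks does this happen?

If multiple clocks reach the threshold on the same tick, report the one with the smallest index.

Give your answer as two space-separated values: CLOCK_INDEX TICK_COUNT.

clock 0: start=15, rate=2.0, needs 100-15 = 85; ticks = ceil(85/2.0) = ceil(42.5000) = 43; reading at tick 43 = 15 + 2.0*43 = 101.0000
clock 1: start=19, rate=1.2, needs 100-19 = 81; ticks = ceil(81/1.2) = ceil(67.5000) = 68; reading at tick 68 = 19 + 1.2*68 = 100.6000
clock 2: start=47, rate=1.5, needs 100-47 = 53; ticks = ceil(53/1.5) = ceil(35.3333) = 36; reading at tick 36 = 47 + 1.5*36 = 101.0000
Minimum tick count = 36; winners = [2]; smallest index = 2

Answer: 2 36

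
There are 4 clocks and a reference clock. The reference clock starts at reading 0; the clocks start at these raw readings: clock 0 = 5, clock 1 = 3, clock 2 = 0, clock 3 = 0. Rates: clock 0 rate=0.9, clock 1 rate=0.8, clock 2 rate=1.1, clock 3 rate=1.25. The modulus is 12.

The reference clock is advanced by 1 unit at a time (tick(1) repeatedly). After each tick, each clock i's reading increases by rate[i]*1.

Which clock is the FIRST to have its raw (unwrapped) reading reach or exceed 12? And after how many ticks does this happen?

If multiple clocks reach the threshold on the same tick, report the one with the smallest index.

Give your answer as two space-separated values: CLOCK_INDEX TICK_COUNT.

Answer: 0 8

Derivation:
clock 0: start=5, rate=0.9, needs 12-5 = 7; ticks = ceil(7/0.9) = ceil(7.7778) = 8; reading at tick 8 = 5 + 0.9*8 = 12.2000
clock 1: start=3, rate=0.8, needs 12-3 = 9; ticks = ceil(9/0.8) = ceil(11.2500) = 12; reading at tick 12 = 3 + 0.8*12 = 12.6000
clock 2: start=0, rate=1.1, needs 12-0 = 12; ticks = ceil(12/1.1) = ceil(10.9091) = 11; reading at tick 11 = 0 + 1.1*11 = 12.1000
clock 3: start=0, rate=1.25, needs 12-0 = 12; ticks = ceil(12/1.25) = ceil(9.6000) = 10; reading at tick 10 = 0 + 1.25*10 = 12.5000
Minimum tick count = 8; winners = [0]; smallest index = 0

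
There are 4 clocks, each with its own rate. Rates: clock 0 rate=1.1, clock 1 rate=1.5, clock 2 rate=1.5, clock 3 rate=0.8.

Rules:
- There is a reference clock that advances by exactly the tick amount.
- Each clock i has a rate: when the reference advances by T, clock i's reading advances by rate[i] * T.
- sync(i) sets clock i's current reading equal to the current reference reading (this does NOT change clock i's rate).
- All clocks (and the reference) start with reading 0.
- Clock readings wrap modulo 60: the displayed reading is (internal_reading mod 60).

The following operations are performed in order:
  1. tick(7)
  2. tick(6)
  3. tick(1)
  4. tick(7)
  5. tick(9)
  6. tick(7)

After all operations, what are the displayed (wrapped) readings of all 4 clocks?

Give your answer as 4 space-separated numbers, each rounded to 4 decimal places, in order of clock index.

After op 1 tick(7): ref=7.0000 raw=[7.7000 10.5000 10.5000 5.6000]
After op 2 tick(6): ref=13.0000 raw=[14.3000 19.5000 19.5000 10.4000]
After op 3 tick(1): ref=14.0000 raw=[15.4000 21.0000 21.0000 11.2000]
After op 4 tick(7): ref=21.0000 raw=[23.1000 31.5000 31.5000 16.8000]
After op 5 tick(9): ref=30.0000 raw=[33.0000 45.0000 45.0000 24.0000]
After op 6 tick(7): ref=37.0000 raw=[40.7000 55.5000 55.5000 29.6000]
Wrap final raw readings (mod 60): 40.7000 mod 60 = 40.7000; 55.5000 mod 60 = 55.5000; 55.5000 mod 60 = 55.5000; 29.6000 mod 60 = 29.6000

Answer: 40.7000 55.5000 55.5000 29.6000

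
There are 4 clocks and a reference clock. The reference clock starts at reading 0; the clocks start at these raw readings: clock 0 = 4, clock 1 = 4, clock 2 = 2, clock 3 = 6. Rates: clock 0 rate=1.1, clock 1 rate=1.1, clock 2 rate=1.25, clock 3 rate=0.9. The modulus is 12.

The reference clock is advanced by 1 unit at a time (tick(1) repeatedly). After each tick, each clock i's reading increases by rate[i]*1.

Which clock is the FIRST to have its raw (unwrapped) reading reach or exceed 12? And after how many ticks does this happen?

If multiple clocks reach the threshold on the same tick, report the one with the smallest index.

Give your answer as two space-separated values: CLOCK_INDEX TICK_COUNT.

clock 0: start=4, rate=1.1, needs 12-4 = 8; ticks = ceil(8/1.1) = ceil(7.2727) = 8; reading at tick 8 = 4 + 1.1*8 = 12.8000
clock 1: start=4, rate=1.1, needs 12-4 = 8; ticks = ceil(8/1.1) = ceil(7.2727) = 8; reading at tick 8 = 4 + 1.1*8 = 12.8000
clock 2: start=2, rate=1.25, needs 12-2 = 10; ticks = ceil(10/1.25) = ceil(8.0000) = 8; reading at tick 8 = 2 + 1.25*8 = 12.0000
clock 3: start=6, rate=0.9, needs 12-6 = 6; ticks = ceil(6/0.9) = ceil(6.6667) = 7; reading at tick 7 = 6 + 0.9*7 = 12.3000
Minimum tick count = 7; winners = [3]; smallest index = 3

Answer: 3 7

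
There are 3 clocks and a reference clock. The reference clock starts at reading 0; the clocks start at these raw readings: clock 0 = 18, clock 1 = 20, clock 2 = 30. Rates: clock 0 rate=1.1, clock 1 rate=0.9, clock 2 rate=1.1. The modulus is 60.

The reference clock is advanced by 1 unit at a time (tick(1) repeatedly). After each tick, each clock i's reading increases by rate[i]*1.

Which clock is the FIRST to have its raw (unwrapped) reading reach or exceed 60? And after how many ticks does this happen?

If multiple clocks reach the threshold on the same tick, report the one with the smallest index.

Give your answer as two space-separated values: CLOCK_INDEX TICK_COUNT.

Answer: 2 28

Derivation:
clock 0: start=18, rate=1.1, needs 60-18 = 42; ticks = ceil(42/1.1) = ceil(38.1818) = 39; reading at tick 39 = 18 + 1.1*39 = 60.9000
clock 1: start=20, rate=0.9, needs 60-20 = 40; ticks = ceil(40/0.9) = ceil(44.4444) = 45; reading at tick 45 = 20 + 0.9*45 = 60.5000
clock 2: start=30, rate=1.1, needs 60-30 = 30; ticks = ceil(30/1.1) = ceil(27.2727) = 28; reading at tick 28 = 30 + 1.1*28 = 60.8000
Minimum tick count = 28; winners = [2]; smallest index = 2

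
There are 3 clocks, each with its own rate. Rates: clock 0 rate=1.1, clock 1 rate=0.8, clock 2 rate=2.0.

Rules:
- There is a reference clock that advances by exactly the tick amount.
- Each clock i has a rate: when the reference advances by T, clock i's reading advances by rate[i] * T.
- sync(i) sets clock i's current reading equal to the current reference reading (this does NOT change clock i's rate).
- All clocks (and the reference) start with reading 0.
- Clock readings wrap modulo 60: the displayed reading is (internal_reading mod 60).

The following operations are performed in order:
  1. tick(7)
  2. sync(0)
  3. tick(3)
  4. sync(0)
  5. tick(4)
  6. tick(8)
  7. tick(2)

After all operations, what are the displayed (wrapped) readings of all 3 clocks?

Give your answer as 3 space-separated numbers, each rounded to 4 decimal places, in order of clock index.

After op 1 tick(7): ref=7.0000 raw=[7.7000 5.6000 14.0000]
After op 2 sync(0): ref=7.0000 raw=[7.0000 5.6000 14.0000]
After op 3 tick(3): ref=10.0000 raw=[10.3000 8.0000 20.0000]
After op 4 sync(0): ref=10.0000 raw=[10.0000 8.0000 20.0000]
After op 5 tick(4): ref=14.0000 raw=[14.4000 11.2000 28.0000]
After op 6 tick(8): ref=22.0000 raw=[23.2000 17.6000 44.0000]
After op 7 tick(2): ref=24.0000 raw=[25.4000 19.2000 48.0000]
Wrap final raw readings (mod 60): 25.4000 mod 60 = 25.4000; 19.2000 mod 60 = 19.2000; 48.0000 mod 60 = 48.0000

Answer: 25.4000 19.2000 48.0000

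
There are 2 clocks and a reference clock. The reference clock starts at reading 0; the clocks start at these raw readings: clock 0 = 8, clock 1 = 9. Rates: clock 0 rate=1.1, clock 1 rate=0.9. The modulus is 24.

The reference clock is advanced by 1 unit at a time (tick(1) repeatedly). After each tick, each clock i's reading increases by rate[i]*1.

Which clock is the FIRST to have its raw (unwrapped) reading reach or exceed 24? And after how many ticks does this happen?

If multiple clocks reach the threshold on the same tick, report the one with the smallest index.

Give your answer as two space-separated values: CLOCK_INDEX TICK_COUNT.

clock 0: start=8, rate=1.1, needs 24-8 = 16; ticks = ceil(16/1.1) = ceil(14.5455) = 15; reading at tick 15 = 8 + 1.1*15 = 24.5000
clock 1: start=9, rate=0.9, needs 24-9 = 15; ticks = ceil(15/0.9) = ceil(16.6667) = 17; reading at tick 17 = 9 + 0.9*17 = 24.3000
Minimum tick count = 15; winners = [0]; smallest index = 0

Answer: 0 15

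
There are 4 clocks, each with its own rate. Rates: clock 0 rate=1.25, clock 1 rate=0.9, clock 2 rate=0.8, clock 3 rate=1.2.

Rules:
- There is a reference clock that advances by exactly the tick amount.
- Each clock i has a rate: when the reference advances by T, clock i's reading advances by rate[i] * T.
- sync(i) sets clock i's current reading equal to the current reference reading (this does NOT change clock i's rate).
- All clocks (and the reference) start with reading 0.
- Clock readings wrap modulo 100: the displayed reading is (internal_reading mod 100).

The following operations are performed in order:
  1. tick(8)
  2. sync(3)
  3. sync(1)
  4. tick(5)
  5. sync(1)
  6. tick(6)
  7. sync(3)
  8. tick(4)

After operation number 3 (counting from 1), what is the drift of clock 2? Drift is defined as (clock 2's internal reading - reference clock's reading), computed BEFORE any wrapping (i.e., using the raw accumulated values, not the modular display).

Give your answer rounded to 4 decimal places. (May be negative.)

Answer: -1.6000

Derivation:
After op 1 tick(8): ref=8.0000 raw=[10.0000 7.2000 6.4000 9.6000]
After op 2 sync(3): ref=8.0000 raw=[10.0000 7.2000 6.4000 8.0000]
After op 3 sync(1): ref=8.0000 raw=[10.0000 8.0000 6.4000 8.0000]
Drift of clock 2 after op 3: 6.4000 - 8.0000 = -1.6000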